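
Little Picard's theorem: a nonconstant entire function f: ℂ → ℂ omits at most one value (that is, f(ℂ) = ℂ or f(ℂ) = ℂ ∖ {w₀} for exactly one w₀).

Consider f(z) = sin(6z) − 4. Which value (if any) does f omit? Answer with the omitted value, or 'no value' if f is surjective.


Little Picard bounds the complement of f(ℂ) to at most one point.
sin is entire and surjective onto ℂ: for every w ∈ ℂ, sin(ζ) = w has a solution ζ ∈ ℂ (e.g., via the complex inverse arcsin). With ζ = 6z this gives z = ζ/(6). Then 1·sin(6z) takes every value in 1·ℂ = ℂ, and adding -4 is a bijection of ℂ. So f is surjective and omits no value. (Note: only on the real line is sin bounded by [−1, 1].)

Omitted value: no value.


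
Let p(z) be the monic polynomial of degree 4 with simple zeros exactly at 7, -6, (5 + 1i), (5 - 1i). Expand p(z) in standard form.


The polynomial is p(z) = ∏_{α ∈ S} (z − α), where S = {7, -6, (5 + 1i), (5 - 1i)}.
Expanding the product yields: p(z) = z^4 -11·z^3 -6·z^2 + 394·z -1092.
Note conjugate pairs combine to real quadratics: (z − (5+1i))(z − (5−1i)) = z² − 10z + 26.
The resulting polynomial has degree 4 and real coefficients as required.

p(z) = z^4 -11·z^3 -6·z^2 + 394·z -1092.


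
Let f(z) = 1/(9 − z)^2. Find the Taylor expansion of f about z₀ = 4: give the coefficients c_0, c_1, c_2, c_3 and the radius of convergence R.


Let w = z − z₀, so z = z₀ + w.
Then 9 − z = 9 − (z₀ + w) = (9 − z₀) − w = 5 − w.
f(z) = 1/(5 − w)^2 = (1/(5)^2) · (1 − w/(5))^{−2}.
By the binomial series (1−u)^{−2} = Σ_{n≥0} C(n+1, 1) u^n for |u|<1, with u = w/(5):
  c_n = C(n+1, 1) / (5)^(n+2).
  c_0 = 1/(5)^2 = 1/25.
  c_1 = 2/(5)^3 = 2/125.
  c_2 = 3/(5)^4 = 3/625.
  c_3 = 4/(5)^5 = 4/3125.
The series is valid for |w/d| < 1, i.e. |z − z₀| < |d|.
Radius of convergence: R = |9 − z₀| = |5| = 5 (distance from z₀ to the singularity z = 9).

c_0 = 1/25, c_1 = 2/125, c_2 = 3/625, c_3 = 4/3125; R = 5.


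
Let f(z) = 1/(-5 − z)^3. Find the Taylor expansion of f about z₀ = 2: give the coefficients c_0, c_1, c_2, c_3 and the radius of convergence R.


Let w = z − z₀, so z = z₀ + w.
Then -5 − z = -5 − (z₀ + w) = (-5 − z₀) − w = -7 − w.
f(z) = 1/(-7 − w)^3 = (1/(-7)^3) · (1 − w/(-7))^{−3}.
By the binomial series (1−u)^{−3} = Σ_{n≥0} C(n+2, 2) u^n for |u|<1, with u = w/(-7):
  c_n = C(n+2, 2) / (-7)^(n+3).
  c_0 = 1/(-7)^3 = -1/343.
  c_1 = 3/(-7)^4 = 3/2401.
  c_2 = 6/(-7)^5 = -6/16807.
  c_3 = 10/(-7)^6 = 10/117649.
The series is valid for |w/d| < 1, i.e. |z − z₀| < |d|.
Radius of convergence: R = |-5 − z₀| = |-7| = 7 (distance from z₀ to the singularity z = -5).

c_0 = -1/343, c_1 = 3/2401, c_2 = -6/16807, c_3 = 10/117649; R = 7.


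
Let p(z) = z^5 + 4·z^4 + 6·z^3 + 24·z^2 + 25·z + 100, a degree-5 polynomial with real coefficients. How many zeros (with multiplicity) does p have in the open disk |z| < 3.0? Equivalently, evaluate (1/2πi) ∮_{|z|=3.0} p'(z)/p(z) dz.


The zeros of p are: -4, (-1 + 2i), (-1 - 2i), (1 + 2i), (1 - 2i).
Their magnitudes are: 4, 2.236, 2.236, 2.236, 2.236.
Zeros with |z| < R = 3.0: (-1 + 2i), (-1 - 2i), (1 + 2i), (1 - 2i).
Count = 4.
By the argument principle, (1/2πi) ∮_{|z|=R} p'(z)/p(z) dz equals exactly this count.

Number of zeros inside |z| < 3.0: 4.


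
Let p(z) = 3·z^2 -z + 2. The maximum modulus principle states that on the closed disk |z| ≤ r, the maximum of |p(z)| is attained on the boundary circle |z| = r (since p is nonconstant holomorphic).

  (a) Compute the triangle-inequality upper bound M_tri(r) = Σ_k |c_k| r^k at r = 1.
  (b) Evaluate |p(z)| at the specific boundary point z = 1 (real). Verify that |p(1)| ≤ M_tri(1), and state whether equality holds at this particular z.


Coefficients: c_0 = 2, c_1 = -1, c_2 = 3. Radius r = 1.
Part (a). Triangle bound: M_tri(r) = Σ_k |c_k| r^k
  = |2|·1^0 + |-1|·1^1 + |3|·1^2
  = 2 + 1 + 3 = 6.
This bounds M(r) := max_{|z|=r} |p(z)| from above; equality holds iff all terms c_k z^k can be made to align in phase at a single z on |z|=r.
Part (b). At z = 1 (real, on the circle |z| = r):
  p(1) = (2)·1^0 + (-1)·1^1 + (3)·1^2 = 4.
  |p(1)| = 4.
Check: |p(1)| = 4 ≤ 6 = M_tri(1). ✓ Equality does not hold at z = 1 (the coefficients have mixed signs, so the terms do not all align in phase there).

M_tri(1) = 6; |p(1)| = 4; equality at z=1: no.


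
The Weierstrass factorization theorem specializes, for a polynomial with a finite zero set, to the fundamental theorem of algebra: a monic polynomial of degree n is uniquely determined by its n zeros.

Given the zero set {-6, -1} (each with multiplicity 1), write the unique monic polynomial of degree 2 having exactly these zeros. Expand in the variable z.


The polynomial is p(z) = ∏_{α ∈ S} (z − α), where S = {-6, -1}.
Expanding the product yields: p(z) = z^2 + 7·z + 6.
The resulting polynomial has degree 2 and real coefficients as required.

p(z) = z^2 + 7·z + 6.


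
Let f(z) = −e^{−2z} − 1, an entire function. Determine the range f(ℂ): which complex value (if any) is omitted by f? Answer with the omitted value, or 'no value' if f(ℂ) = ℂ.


Little Picard bounds the complement of f(ℂ) to at most one point.
e^{−2z} is never zero on ℂ, so -1·e^{−2z} takes every value in ℂ ∖ {0}. Adding -1 shifts the range to ℂ ∖ {-1}. Thus f omits exactly the value -1.

Omitted value: -1.


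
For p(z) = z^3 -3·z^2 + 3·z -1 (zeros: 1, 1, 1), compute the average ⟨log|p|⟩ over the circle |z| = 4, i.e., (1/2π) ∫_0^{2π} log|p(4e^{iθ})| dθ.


Zeros: 1, 1, 1; r = 4.
Inside |z| < r: 1, 1, 1. Outside (|z| ≥ r): ∅.
p(0) = -1, so log|p(0)| = log(1) = 0.0000.
Apply Jensen: I(r) = log|p(0)| + Σ_k log(r/|z_k|), summed over zeros inside |z| < r.
  log(r/|z_k|) for z_k = 1: log(4/1) = 1.3863
  log(r/|z_k|) for z_k = 1: log(4/1) = 1.3863
  log(r/|z_k|) for z_k = 1: log(4/1) = 1.3863
Sum over inside zeros: 4.1589.
I(r) = log|p(0)| + (inside sum) = 0.0000 + 4.1589 = 4.1589.
Closed form (all zeros inside, monic): I(r) = n·log(r) = 3·log(4) = 4.1589. ✓

I(r) ≈ 4.1589.


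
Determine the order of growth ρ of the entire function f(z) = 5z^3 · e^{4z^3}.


M(r) = max_{|z|=r} |5|·|z|^3·|e^{4z^3}| = 5·r^3 · e^{4r^3} (the factors attain their maxima compatibly on |z|=r). Then log M(r) = log 5 + 3·log r + 4r^3, dominated by the last term, so log log M(r) ~ 3·log r. The polynomial factor 5z^3 contributes only a log r term and does not affect the order. ρ = 3.
Therefore ρ = 3.

Order ρ = 3.


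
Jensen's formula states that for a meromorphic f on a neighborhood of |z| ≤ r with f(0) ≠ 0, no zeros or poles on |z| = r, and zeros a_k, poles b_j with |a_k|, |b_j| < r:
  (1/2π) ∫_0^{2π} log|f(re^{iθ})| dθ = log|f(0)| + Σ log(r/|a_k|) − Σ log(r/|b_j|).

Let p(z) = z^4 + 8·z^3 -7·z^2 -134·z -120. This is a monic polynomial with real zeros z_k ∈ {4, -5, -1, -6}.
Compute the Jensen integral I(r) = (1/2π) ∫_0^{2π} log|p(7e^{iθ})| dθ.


Zeros: -6, -5, -1, 4; r = 7.
Inside |z| < r: -6, -5, -1, 4. Outside (|z| ≥ r): ∅.
p(0) = -120, so log|p(0)| = log(120) = 4.7875.
Apply Jensen: I(r) = log|p(0)| + Σ_k log(r/|z_k|), summed over zeros inside |z| < r.
  log(r/|z_k|) for z_k = 4: log(7/4) = 0.5596
  log(r/|z_k|) for z_k = -5: log(7/5) = 0.3365
  log(r/|z_k|) for z_k = -1: log(7/1) = 1.9459
  log(r/|z_k|) for z_k = -6: log(7/6) = 0.1542
Sum over inside zeros: 2.9961.
I(r) = log|p(0)| + (inside sum) = 4.7875 + 2.9961 = 7.7836.
Closed form (all zeros inside, monic): I(r) = n·log(r) = 4·log(7) = 7.7836. ✓

I(r) ≈ 7.7836.


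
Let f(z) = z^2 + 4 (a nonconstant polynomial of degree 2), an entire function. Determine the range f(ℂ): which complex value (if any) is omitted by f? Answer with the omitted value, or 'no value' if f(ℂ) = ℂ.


Little Picard bounds the complement of f(ℂ) to at most one point.
For every w ∈ ℂ, the equation p(z) − w = 0 is a nonconstant polynomial in z and hence has at least one root by the fundamental theorem of algebra. So p is surjective onto ℂ, omitting no value.

Omitted value: no value.


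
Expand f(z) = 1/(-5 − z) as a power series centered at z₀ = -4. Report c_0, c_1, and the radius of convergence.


Let w = z − z₀, so z = z₀ + w.
Then -5 − z = -5 − (z₀ + w) = (-5 − z₀) − w = -1 − w.
f(z) = 1/(-1 − w) = (1/(-1)) · 1/(1 − w/(-1)) = Σ_{n≥0} w^n / (-1)^(n+1).
So c_n = 1/(-1)^(n+1):
  c_0 = 1/(-1)^1 = -1.
  c_1 = 1/(-1)^2 = 1.
The series is valid for |w/d| < 1, i.e. |z − z₀| < |d|.
Radius of convergence: R = |-5 − z₀| = |-1| = 1 (distance from z₀ to the singularity z = -5).

c_0 = -1, c_1 = 1; R = 1.


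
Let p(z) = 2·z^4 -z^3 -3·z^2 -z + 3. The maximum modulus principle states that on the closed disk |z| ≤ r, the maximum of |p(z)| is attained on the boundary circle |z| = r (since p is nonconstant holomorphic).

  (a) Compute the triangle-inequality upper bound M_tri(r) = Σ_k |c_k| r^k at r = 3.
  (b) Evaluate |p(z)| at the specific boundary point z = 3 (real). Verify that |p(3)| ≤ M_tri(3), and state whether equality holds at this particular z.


Coefficients: c_0 = 3, c_1 = -1, c_2 = -3, c_3 = -1, c_4 = 2. Radius r = 3.
Part (a). Triangle bound: M_tri(r) = Σ_k |c_k| r^k
  = |3|·3^0 + |-1|·3^1 + |-3|·3^2 + |-1|·3^3 + |2|·3^4
  = 3 + 3 + 27 + 27 + 162 = 222.
This bounds M(r) := max_{|z|=r} |p(z)| from above; equality holds iff all terms c_k z^k can be made to align in phase at a single z on |z|=r.
Part (b). At z = 3 (real, on the circle |z| = r):
  p(3) = (3)·3^0 + (-1)·3^1 + (-3)·3^2 + (-1)·3^3 + (2)·3^4 = 108.
  |p(3)| = 108.
Check: |p(3)| = 108 ≤ 222 = M_tri(3). ✓ Equality does not hold at z = 3 (the coefficients have mixed signs, so the terms do not all align in phase there).

M_tri(3) = 222; |p(3)| = 108; equality at z=3: no.


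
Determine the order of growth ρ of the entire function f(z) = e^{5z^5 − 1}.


|e^{5z^5 − 1}| = e^{Re(5·z^5) + -1} ≤ e^{5|z|^5 + -1} = e^{5r^5 + -1} on |z| = r, so ρ ≤ 5. Choosing z on |z|=r so that 5·z^5 is real positive (always possible by picking arg z appropriately) gives |f(z)| = e^{5r^5 + -1}, matching the bound. The additive constant -1 does not affect log log M(r) ~ 5·log r. Hence ρ = 5.
Therefore ρ = 5.

Order ρ = 5.


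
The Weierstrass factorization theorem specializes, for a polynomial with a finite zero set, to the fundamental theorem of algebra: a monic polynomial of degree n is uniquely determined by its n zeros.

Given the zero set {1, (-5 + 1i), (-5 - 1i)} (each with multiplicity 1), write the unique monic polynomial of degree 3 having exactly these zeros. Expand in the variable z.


The polynomial is p(z) = ∏_{α ∈ S} (z − α), where S = {1, (-5 + 1i), (-5 - 1i)}.
Expanding the product yields: p(z) = z^3 + 9·z^2 + 16·z -26.
Note conjugate pairs combine to real quadratics: (z − (-5+1i))(z − (-5−1i)) = z² + 10z + 26.
The resulting polynomial has degree 3 and real coefficients as required.

p(z) = z^3 + 9·z^2 + 16·z -26.


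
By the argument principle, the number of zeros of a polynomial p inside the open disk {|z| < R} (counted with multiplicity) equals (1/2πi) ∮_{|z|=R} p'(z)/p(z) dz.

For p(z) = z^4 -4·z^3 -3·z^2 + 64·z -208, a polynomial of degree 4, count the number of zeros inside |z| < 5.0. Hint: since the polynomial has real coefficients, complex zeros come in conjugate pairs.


The zeros of p are: -4, (2 + 3i), (2 - 3i), 4.
Their magnitudes are: 4, 3.606, 3.606, 4.
Zeros with |z| < R = 5.0: -4, (2 + 3i), (2 - 3i), 4.
Count = 4.
By the argument principle, (1/2πi) ∮_{|z|=R} p'(z)/p(z) dz equals exactly this count.

Number of zeros inside |z| < 5.0: 4.


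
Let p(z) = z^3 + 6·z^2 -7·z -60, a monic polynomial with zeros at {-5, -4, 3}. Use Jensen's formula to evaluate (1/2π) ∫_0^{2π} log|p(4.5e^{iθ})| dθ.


Zeros: -5, -4, 3; r = 4.5.
Inside |z| < r: -4, 3. Outside (|z| ≥ r): -5.
p(0) = -60, so log|p(0)| = log(60) = 4.0943.
Apply Jensen: I(r) = log|p(0)| + Σ_k log(r/|z_k|), summed over zeros inside |z| < r.
  log(r/|z_k|) for z_k = -4: log(4.5/4) = 0.1178
  log(r/|z_k|) for z_k = 3: log(4.5/3) = 0.4055
  Outside zeros (-5) contribute nothing to the Jensen sum.
Sum over inside zeros: 0.5232.
I(r) = log|p(0)| + (inside sum) = 4.0943 + 0.5232 = 4.6176.
Note: since some zeros are outside |z| ≤ r, the simplified n·log(r) form does NOT apply — only the inside zeros contribute.

I(r) ≈ 4.6176.


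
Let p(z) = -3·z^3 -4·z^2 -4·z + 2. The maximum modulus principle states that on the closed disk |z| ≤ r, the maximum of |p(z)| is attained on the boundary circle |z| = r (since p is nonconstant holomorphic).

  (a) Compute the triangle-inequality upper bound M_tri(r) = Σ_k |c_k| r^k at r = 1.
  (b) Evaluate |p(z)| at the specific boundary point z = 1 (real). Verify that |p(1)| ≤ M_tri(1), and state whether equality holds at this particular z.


Coefficients: c_0 = 2, c_1 = -4, c_2 = -4, c_3 = -3. Radius r = 1.
Part (a). Triangle bound: M_tri(r) = Σ_k |c_k| r^k
  = |2|·1^0 + |-4|·1^1 + |-4|·1^2 + |-3|·1^3
  = 2 + 4 + 4 + 3 = 13.
This bounds M(r) := max_{|z|=r} |p(z)| from above; equality holds iff all terms c_k z^k can be made to align in phase at a single z on |z|=r.
Part (b). At z = 1 (real, on the circle |z| = r):
  p(1) = (2)·1^0 + (-4)·1^1 + (-4)·1^2 + (-3)·1^3 = -9.
  |p(1)| = 9.
Check: |p(1)| = 9 ≤ 13 = M_tri(1). ✓ Equality does not hold at z = 1 (the coefficients have mixed signs, so the terms do not all align in phase there).

M_tri(1) = 13; |p(1)| = 9; equality at z=1: no.


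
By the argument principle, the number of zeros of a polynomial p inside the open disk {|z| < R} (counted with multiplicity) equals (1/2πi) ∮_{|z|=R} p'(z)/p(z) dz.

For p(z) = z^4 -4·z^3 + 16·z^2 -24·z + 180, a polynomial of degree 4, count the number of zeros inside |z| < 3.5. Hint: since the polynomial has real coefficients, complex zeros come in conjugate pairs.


The zeros of p are: (-1 + 3i), (-1 - 3i), (3 + 3i), (3 - 3i).
Their magnitudes are: 3.162, 3.162, 4.243, 4.243.
Zeros with |z| < R = 3.5: (-1 + 3i), (-1 - 3i).
Count = 2.
By the argument principle, (1/2πi) ∮_{|z|=R} p'(z)/p(z) dz equals exactly this count.

Number of zeros inside |z| < 3.5: 2.


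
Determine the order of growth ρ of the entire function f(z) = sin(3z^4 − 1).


Write sin(w) = (e^{iw} ± e^{−iw})/(2 or 2i), so |sin(w)| ≤ e^{|w|}. With w = 3z^4 − 1, |w| ≤ 3r^4 + 1 on |z|=r, giving M(r) ≤ e^{3r^4 + 1} and ρ ≤ 4. For the lower bound, choose z on |z|=r with 3z^4 purely imaginary of modulus 3r^4; then |sin(3z^4 − 1)| grows like e^{3r^4}/2, so ρ ≥ 4. Hence ρ = 4.
Therefore ρ = 4.

Order ρ = 4.


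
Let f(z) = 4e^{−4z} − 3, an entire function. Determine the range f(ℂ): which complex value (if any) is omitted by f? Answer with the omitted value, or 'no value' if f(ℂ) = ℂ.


Little Picard bounds the complement of f(ℂ) to at most one point.
e^{−4z} is never zero on ℂ, so 4·e^{−4z} takes every value in ℂ ∖ {0}. Adding -3 shifts the range to ℂ ∖ {-3}. Thus f omits exactly the value -3.

Omitted value: -3.


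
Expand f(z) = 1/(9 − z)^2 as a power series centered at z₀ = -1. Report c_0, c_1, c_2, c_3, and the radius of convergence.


Let w = z − z₀, so z = z₀ + w.
Then 9 − z = 9 − (z₀ + w) = (9 − z₀) − w = 10 − w.
f(z) = 1/(10 − w)^2 = (1/(10)^2) · (1 − w/(10))^{−2}.
By the binomial series (1−u)^{−2} = Σ_{n≥0} C(n+1, 1) u^n for |u|<1, with u = w/(10):
  c_n = C(n+1, 1) / (10)^(n+2).
  c_0 = 1/(10)^2 = 1/100.
  c_1 = 2/(10)^3 = 1/500.
  c_2 = 3/(10)^4 = 3/10000.
  c_3 = 4/(10)^5 = 1/25000.
The series is valid for |w/d| < 1, i.e. |z − z₀| < |d|.
Radius of convergence: R = |9 − z₀| = |10| = 10 (distance from z₀ to the singularity z = 9).

c_0 = 1/100, c_1 = 1/500, c_2 = 3/10000, c_3 = 1/25000; R = 10.


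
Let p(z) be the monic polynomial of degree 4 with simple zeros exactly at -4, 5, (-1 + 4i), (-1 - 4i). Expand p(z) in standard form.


The polynomial is p(z) = ∏_{α ∈ S} (z − α), where S = {-4, 5, (-1 + 4i), (-1 - 4i)}.
Expanding the product yields: p(z) = z^4 + z^3 -5·z^2 -57·z -340.
Note conjugate pairs combine to real quadratics: (z − (-1+4i))(z − (-1−4i)) = z² + 2z + 17.
The resulting polynomial has degree 4 and real coefficients as required.

p(z) = z^4 + z^3 -5·z^2 -57·z -340.


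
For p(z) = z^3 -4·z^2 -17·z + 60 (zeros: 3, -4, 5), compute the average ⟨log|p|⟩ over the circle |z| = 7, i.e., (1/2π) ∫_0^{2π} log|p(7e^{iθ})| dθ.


Zeros: -4, 3, 5; r = 7.
Inside |z| < r: -4, 3, 5. Outside (|z| ≥ r): ∅.
p(0) = 60, so log|p(0)| = log(60) = 4.0943.
Apply Jensen: I(r) = log|p(0)| + Σ_k log(r/|z_k|), summed over zeros inside |z| < r.
  log(r/|z_k|) for z_k = 3: log(7/3) = 0.8473
  log(r/|z_k|) for z_k = -4: log(7/4) = 0.5596
  log(r/|z_k|) for z_k = 5: log(7/5) = 0.3365
Sum over inside zeros: 1.7434.
I(r) = log|p(0)| + (inside sum) = 4.0943 + 1.7434 = 5.8377.
Closed form (all zeros inside, monic): I(r) = n·log(r) = 3·log(7) = 5.8377. ✓

I(r) ≈ 5.8377.


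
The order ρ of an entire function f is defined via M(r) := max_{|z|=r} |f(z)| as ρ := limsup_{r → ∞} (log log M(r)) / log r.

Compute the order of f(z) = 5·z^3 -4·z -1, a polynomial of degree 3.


|f(z)| ≤ Σ|c_k|·r^k = O(r^3) as r → ∞. Polynomial growth is O(e^{r^ε}) for every ε > 0 (since r^3/e^{r^ε} → 0), so ρ ≤ ε for all ε > 0, i.e. ρ = 0. Every nonconstant polynomial has order 0.
Therefore ρ = 0.

Order ρ = 0.


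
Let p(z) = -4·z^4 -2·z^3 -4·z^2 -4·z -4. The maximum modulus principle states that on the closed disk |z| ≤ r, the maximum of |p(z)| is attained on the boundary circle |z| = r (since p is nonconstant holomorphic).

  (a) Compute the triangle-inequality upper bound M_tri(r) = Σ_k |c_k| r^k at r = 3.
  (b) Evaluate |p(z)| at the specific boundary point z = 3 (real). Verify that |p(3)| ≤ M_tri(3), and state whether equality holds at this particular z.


Coefficients: c_0 = -4, c_1 = -4, c_2 = -4, c_3 = -2, c_4 = -4. Radius r = 3.
Part (a). Triangle bound: M_tri(r) = Σ_k |c_k| r^k
  = |-4|·3^0 + |-4|·3^1 + |-4|·3^2 + |-2|·3^3 + |-4|·3^4
  = 4 + 12 + 36 + 54 + 324 = 430.
This bounds M(r) := max_{|z|=r} |p(z)| from above; equality holds iff all terms c_k z^k can be made to align in phase at a single z on |z|=r.
Part (b). At z = 3 (real, on the circle |z| = r):
  p(3) = (-4)·3^0 + (-4)·3^1 + (-4)·3^2 + (-2)·3^3 + (-4)·3^4 = -430.
  |p(3)| = 430.
Since all nonzero coefficients share the same sign, |p(3)| = 430 = M_tri(3); the triangle bound is attained at z = 3, so in fact M(r) = 430.

M_tri(3) = 430; |p(3)| = 430; equality at z=3: yes.


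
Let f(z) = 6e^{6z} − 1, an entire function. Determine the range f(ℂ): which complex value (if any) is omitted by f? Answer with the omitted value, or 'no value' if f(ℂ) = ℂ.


Little Picard bounds the complement of f(ℂ) to at most one point.
e^{6z} is never zero on ℂ, so 6·e^{6z} takes every value in ℂ ∖ {0}. Adding -1 shifts the range to ℂ ∖ {-1}. Thus f omits exactly the value -1.

Omitted value: -1.


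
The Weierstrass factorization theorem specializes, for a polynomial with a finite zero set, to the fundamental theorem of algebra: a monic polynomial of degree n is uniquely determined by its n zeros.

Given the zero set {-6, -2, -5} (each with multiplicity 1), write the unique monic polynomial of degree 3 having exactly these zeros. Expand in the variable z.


The polynomial is p(z) = ∏_{α ∈ S} (z − α), where S = {-6, -2, -5}.
Expanding the product yields: p(z) = z^3 + 13·z^2 + 52·z + 60.
The resulting polynomial has degree 3 and real coefficients as required.

p(z) = z^3 + 13·z^2 + 52·z + 60.


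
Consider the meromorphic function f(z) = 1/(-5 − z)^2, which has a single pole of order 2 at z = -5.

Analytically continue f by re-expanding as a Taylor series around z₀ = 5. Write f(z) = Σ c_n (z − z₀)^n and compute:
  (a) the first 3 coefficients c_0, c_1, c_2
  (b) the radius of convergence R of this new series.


Let w = z − z₀, so z = z₀ + w.
Then -5 − z = -5 − (z₀ + w) = (-5 − z₀) − w = -10 − w.
f(z) = 1/(-10 − w)^2 = (1/(-10)^2) · (1 − w/(-10))^{−2}.
By the binomial series (1−u)^{−2} = Σ_{n≥0} C(n+1, 1) u^n for |u|<1, with u = w/(-10):
  c_n = C(n+1, 1) / (-10)^(n+2).
  c_0 = 1/(-10)^2 = 1/100.
  c_1 = 2/(-10)^3 = -1/500.
  c_2 = 3/(-10)^4 = 3/10000.
The series is valid for |w/d| < 1, i.e. |z − z₀| < |d|.
Radius of convergence: R = |-5 − z₀| = |-10| = 10 (distance from z₀ to the singularity z = -5).

c_0 = 1/100, c_1 = -1/500, c_2 = 3/10000; R = 10.


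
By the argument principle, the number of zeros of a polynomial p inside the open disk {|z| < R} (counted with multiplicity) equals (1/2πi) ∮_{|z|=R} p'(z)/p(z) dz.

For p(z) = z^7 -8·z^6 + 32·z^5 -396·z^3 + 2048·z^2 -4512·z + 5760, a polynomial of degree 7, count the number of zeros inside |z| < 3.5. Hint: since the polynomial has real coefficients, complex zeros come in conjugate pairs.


The zeros of p are: (3 + 3i), (3 - 3i), (2 + 2i), (2 - 2i), -4, (1 + 3i), (1 - 3i).
Their magnitudes are: 4.243, 4.243, 2.828, 2.828, 4, 3.162, 3.162.
Zeros with |z| < R = 3.5: (2 + 2i), (2 - 2i), (1 + 3i), (1 - 3i).
Count = 4.
By the argument principle, (1/2πi) ∮_{|z|=R} p'(z)/p(z) dz equals exactly this count.

Number of zeros inside |z| < 3.5: 4.


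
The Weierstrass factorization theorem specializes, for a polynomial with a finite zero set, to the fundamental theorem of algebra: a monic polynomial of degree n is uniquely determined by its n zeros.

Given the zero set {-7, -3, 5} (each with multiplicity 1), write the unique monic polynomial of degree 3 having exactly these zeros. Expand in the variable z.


The polynomial is p(z) = ∏_{α ∈ S} (z − α), where S = {-7, -3, 5}.
Expanding the product yields: p(z) = z^3 + 5·z^2 -29·z -105.
The resulting polynomial has degree 3 and real coefficients as required.

p(z) = z^3 + 5·z^2 -29·z -105.


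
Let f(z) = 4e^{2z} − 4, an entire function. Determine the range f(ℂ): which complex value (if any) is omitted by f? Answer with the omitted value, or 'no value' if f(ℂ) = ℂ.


Little Picard bounds the complement of f(ℂ) to at most one point.
e^{2z} is never zero on ℂ, so 4·e^{2z} takes every value in ℂ ∖ {0}. Adding -4 shifts the range to ℂ ∖ {-4}. Thus f omits exactly the value -4.

Omitted value: -4.


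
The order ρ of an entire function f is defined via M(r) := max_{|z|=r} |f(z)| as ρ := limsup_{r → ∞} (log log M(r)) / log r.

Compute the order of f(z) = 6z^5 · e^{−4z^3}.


M(r) = max_{|z|=r} |6|·|z|^5·|e^{−4z^3}| = 6·r^5 · e^{4r^3} (the factors attain their maxima compatibly on |z|=r). Then log M(r) = log 6 + 5·log r + 4r^3, dominated by the last term, so log log M(r) ~ 3·log r. The polynomial factor 6z^5 contributes only a log r term and does not affect the order. ρ = 3.
Therefore ρ = 3.

Order ρ = 3.


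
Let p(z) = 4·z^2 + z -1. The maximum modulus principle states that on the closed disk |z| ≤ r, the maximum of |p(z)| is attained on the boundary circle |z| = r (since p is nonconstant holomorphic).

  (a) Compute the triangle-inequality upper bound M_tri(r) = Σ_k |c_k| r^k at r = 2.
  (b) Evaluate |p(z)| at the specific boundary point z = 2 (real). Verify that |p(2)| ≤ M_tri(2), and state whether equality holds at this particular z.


Coefficients: c_0 = -1, c_1 = 1, c_2 = 4. Radius r = 2.
Part (a). Triangle bound: M_tri(r) = Σ_k |c_k| r^k
  = |-1|·2^0 + |1|·2^1 + |4|·2^2
  = 1 + 2 + 16 = 19.
This bounds M(r) := max_{|z|=r} |p(z)| from above; equality holds iff all terms c_k z^k can be made to align in phase at a single z on |z|=r.
Part (b). At z = 2 (real, on the circle |z| = r):
  p(2) = (-1)·2^0 + (1)·2^1 + (4)·2^2 = 17.
  |p(2)| = 17.
Check: |p(2)| = 17 ≤ 19 = M_tri(2). ✓ Equality does not hold at z = 2 (the coefficients have mixed signs, so the terms do not all align in phase there).

M_tri(2) = 19; |p(2)| = 17; equality at z=2: no.


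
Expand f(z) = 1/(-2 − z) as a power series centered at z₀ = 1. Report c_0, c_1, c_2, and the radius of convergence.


Let w = z − z₀, so z = z₀ + w.
Then -2 − z = -2 − (z₀ + w) = (-2 − z₀) − w = -3 − w.
f(z) = 1/(-3 − w) = (1/(-3)) · 1/(1 − w/(-3)) = Σ_{n≥0} w^n / (-3)^(n+1).
So c_n = 1/(-3)^(n+1):
  c_0 = 1/(-3)^1 = -1/3.
  c_1 = 1/(-3)^2 = 1/9.
  c_2 = 1/(-3)^3 = -1/27.
The series is valid for |w/d| < 1, i.e. |z − z₀| < |d|.
Radius of convergence: R = |-2 − z₀| = |-3| = 3 (distance from z₀ to the singularity z = -2).

c_0 = -1/3, c_1 = 1/9, c_2 = -1/27; R = 3.


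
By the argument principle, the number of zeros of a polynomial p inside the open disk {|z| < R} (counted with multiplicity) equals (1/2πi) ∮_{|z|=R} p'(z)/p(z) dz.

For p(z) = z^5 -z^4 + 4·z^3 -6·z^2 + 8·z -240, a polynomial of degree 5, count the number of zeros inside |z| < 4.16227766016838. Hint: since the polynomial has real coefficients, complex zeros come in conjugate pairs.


The zeros of p are: (-2 + 2i), (-2 - 2i), (1 + 3i), (1 - 3i), 3.
Their magnitudes are: 2.828, 2.828, 3.162, 3.162, 3.
Zeros with |z| < R = 4.16227766016838: (-2 + 2i), (-2 - 2i), (1 + 3i), (1 - 3i), 3.
Count = 5.
By the argument principle, (1/2πi) ∮_{|z|=R} p'(z)/p(z) dz equals exactly this count.

Number of zeros inside |z| < 4.16227766016838: 5.


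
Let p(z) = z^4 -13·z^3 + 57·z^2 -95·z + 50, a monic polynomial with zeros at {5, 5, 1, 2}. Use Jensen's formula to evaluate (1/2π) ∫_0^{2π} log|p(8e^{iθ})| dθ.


Zeros: 1, 2, 5, 5; r = 8.
Inside |z| < r: 1, 2, 5, 5. Outside (|z| ≥ r): ∅.
p(0) = 50, so log|p(0)| = log(50) = 3.9120.
Apply Jensen: I(r) = log|p(0)| + Σ_k log(r/|z_k|), summed over zeros inside |z| < r.
  log(r/|z_k|) for z_k = 5: log(8/5) = 0.4700
  log(r/|z_k|) for z_k = 5: log(8/5) = 0.4700
  log(r/|z_k|) for z_k = 1: log(8/1) = 2.0794
  log(r/|z_k|) for z_k = 2: log(8/2) = 1.3863
Sum over inside zeros: 4.4057.
I(r) = log|p(0)| + (inside sum) = 3.9120 + 4.4057 = 8.3178.
Closed form (all zeros inside, monic): I(r) = n·log(r) = 4·log(8) = 8.3178. ✓

I(r) ≈ 8.3178.


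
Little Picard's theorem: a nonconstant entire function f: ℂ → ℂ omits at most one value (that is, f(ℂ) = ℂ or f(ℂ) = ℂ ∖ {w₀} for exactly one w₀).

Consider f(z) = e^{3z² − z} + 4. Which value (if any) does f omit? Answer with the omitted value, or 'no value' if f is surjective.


Little Picard bounds the complement of f(ℂ) to at most one point.
The exponent g(z) = 3z² − z is a nonconstant polynomial, hence surjective onto ℂ. So e^{g(z)} takes every value in {e^w : w ∈ ℂ} = ℂ ∖ {0}. Adding 4 shifts the range to ℂ ∖ {4}. f omits exactly 4.

Omitted value: 4.


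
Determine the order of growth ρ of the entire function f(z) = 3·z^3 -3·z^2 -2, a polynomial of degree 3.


|f(z)| ≤ Σ|c_k|·r^k = O(r^3) as r → ∞. Polynomial growth is O(e^{r^ε}) for every ε > 0 (since r^3/e^{r^ε} → 0), so ρ ≤ ε for all ε > 0, i.e. ρ = 0. Every nonconstant polynomial has order 0.
Therefore ρ = 0.

Order ρ = 0.


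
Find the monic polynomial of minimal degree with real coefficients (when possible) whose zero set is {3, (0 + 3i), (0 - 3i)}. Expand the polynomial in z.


The polynomial is p(z) = ∏_{α ∈ S} (z − α), where S = {3, (0 + 3i), (0 - 3i)}.
Expanding the product yields: p(z) = z^3 -3·z^2 + 9·z -27.
Note conjugate pairs combine to real quadratics: (z − (0+3i))(z − (0−3i)) = z² + 9.
The resulting polynomial has degree 3 and real coefficients as required.

p(z) = z^3 -3·z^2 + 9·z -27.


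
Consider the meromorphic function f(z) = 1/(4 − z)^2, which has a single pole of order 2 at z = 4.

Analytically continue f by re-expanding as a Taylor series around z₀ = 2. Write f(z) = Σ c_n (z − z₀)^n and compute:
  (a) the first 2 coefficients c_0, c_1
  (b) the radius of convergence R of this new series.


Let w = z − z₀, so z = z₀ + w.
Then 4 − z = 4 − (z₀ + w) = (4 − z₀) − w = 2 − w.
f(z) = 1/(2 − w)^2 = (1/(2)^2) · (1 − w/(2))^{−2}.
By the binomial series (1−u)^{−2} = Σ_{n≥0} C(n+1, 1) u^n for |u|<1, with u = w/(2):
  c_n = C(n+1, 1) / (2)^(n+2).
  c_0 = 1/(2)^2 = 1/4.
  c_1 = 2/(2)^3 = 1/4.
The series is valid for |w/d| < 1, i.e. |z − z₀| < |d|.
Radius of convergence: R = |4 − z₀| = |2| = 2 (distance from z₀ to the singularity z = 4).

c_0 = 1/4, c_1 = 1/4; R = 2.


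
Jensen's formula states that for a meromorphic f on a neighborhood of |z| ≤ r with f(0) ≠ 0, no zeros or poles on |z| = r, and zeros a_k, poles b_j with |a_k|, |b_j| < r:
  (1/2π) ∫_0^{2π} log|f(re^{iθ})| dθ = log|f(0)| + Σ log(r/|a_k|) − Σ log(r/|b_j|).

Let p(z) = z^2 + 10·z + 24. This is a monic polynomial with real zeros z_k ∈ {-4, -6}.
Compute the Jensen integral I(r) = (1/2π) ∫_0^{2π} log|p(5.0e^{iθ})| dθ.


Zeros: -6, -4; r = 5.0.
Inside |z| < r: -4. Outside (|z| ≥ r): -6.
p(0) = 24, so log|p(0)| = log(24) = 3.1781.
Apply Jensen: I(r) = log|p(0)| + Σ_k log(r/|z_k|), summed over zeros inside |z| < r.
  log(r/|z_k|) for z_k = -4: log(5.0/4) = 0.2231
  Outside zeros (-6) contribute nothing to the Jensen sum.
Sum over inside zeros: 0.2231.
I(r) = log|p(0)| + (inside sum) = 3.1781 + 0.2231 = 3.4012.
Note: since some zeros are outside |z| ≤ r, the simplified n·log(r) form does NOT apply — only the inside zeros contribute.

I(r) ≈ 3.4012.


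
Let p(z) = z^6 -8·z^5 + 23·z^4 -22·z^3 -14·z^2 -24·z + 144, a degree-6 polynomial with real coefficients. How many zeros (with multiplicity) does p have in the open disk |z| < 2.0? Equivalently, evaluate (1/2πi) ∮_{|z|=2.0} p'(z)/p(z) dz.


The zeros of p are: 3, (2 + 2i), (2 - 2i), 3, (-1 + 1i), (-1 - 1i).
Their magnitudes are: 3, 2.828, 2.828, 3, 1.414, 1.414.
Zeros with |z| < R = 2.0: (-1 + 1i), (-1 - 1i).
Count = 2.
By the argument principle, (1/2πi) ∮_{|z|=R} p'(z)/p(z) dz equals exactly this count.

Number of zeros inside |z| < 2.0: 2.


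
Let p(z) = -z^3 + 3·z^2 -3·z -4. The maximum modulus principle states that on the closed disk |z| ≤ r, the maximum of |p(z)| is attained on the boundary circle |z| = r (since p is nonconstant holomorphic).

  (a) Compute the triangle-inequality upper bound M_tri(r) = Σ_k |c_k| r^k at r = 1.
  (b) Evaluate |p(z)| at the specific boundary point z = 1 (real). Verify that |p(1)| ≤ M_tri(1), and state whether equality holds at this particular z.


Coefficients: c_0 = -4, c_1 = -3, c_2 = 3, c_3 = -1. Radius r = 1.
Part (a). Triangle bound: M_tri(r) = Σ_k |c_k| r^k
  = |-4|·1^0 + |-3|·1^1 + |3|·1^2 + |-1|·1^3
  = 4 + 3 + 3 + 1 = 11.
This bounds M(r) := max_{|z|=r} |p(z)| from above; equality holds iff all terms c_k z^k can be made to align in phase at a single z on |z|=r.
Part (b). At z = 1 (real, on the circle |z| = r):
  p(1) = (-4)·1^0 + (-3)·1^1 + (3)·1^2 + (-1)·1^3 = -5.
  |p(1)| = 5.
Check: |p(1)| = 5 ≤ 11 = M_tri(1). ✓ Equality does not hold at z = 1 (the coefficients have mixed signs, so the terms do not all align in phase there).

M_tri(1) = 11; |p(1)| = 5; equality at z=1: no.


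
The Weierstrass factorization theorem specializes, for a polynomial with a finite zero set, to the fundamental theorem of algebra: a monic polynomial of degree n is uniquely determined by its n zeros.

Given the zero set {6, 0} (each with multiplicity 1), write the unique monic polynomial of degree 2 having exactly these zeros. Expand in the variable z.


The polynomial is p(z) = ∏_{α ∈ S} (z − α), where S = {6, 0}.
Expanding the product yields: p(z) = z^2 -6·z.
The resulting polynomial has degree 2 and real coefficients as required.

p(z) = z^2 -6·z.


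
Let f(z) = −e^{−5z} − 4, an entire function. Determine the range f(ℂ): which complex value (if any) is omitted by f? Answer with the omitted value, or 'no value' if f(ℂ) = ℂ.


Little Picard bounds the complement of f(ℂ) to at most one point.
e^{−5z} is never zero on ℂ, so -1·e^{−5z} takes every value in ℂ ∖ {0}. Adding -4 shifts the range to ℂ ∖ {-4}. Thus f omits exactly the value -4.

Omitted value: -4.


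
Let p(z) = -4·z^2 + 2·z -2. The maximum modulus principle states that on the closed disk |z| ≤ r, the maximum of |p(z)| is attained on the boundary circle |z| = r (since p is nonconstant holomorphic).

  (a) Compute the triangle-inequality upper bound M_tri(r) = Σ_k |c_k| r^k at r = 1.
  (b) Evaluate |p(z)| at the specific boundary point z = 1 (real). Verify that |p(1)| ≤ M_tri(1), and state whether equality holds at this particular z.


Coefficients: c_0 = -2, c_1 = 2, c_2 = -4. Radius r = 1.
Part (a). Triangle bound: M_tri(r) = Σ_k |c_k| r^k
  = |-2|·1^0 + |2|·1^1 + |-4|·1^2
  = 2 + 2 + 4 = 8.
This bounds M(r) := max_{|z|=r} |p(z)| from above; equality holds iff all terms c_k z^k can be made to align in phase at a single z on |z|=r.
Part (b). At z = 1 (real, on the circle |z| = r):
  p(1) = (-2)·1^0 + (2)·1^1 + (-4)·1^2 = -4.
  |p(1)| = 4.
Check: |p(1)| = 4 ≤ 8 = M_tri(1). ✓ Equality does not hold at z = 1 (the coefficients have mixed signs, so the terms do not all align in phase there).

M_tri(1) = 8; |p(1)| = 4; equality at z=1: no.


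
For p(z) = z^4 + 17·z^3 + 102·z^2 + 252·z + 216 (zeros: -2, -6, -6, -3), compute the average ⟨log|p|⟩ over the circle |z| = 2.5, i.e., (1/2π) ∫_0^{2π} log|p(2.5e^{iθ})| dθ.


Zeros: -6, -6, -3, -2; r = 2.5.
Inside |z| < r: -2. Outside (|z| ≥ r): -6, -6, -3.
p(0) = 216, so log|p(0)| = log(216) = 5.3753.
Apply Jensen: I(r) = log|p(0)| + Σ_k log(r/|z_k|), summed over zeros inside |z| < r.
  log(r/|z_k|) for z_k = -2: log(2.5/2) = 0.2231
  Outside zeros (-6, -6, -3) contribute nothing to the Jensen sum.
Sum over inside zeros: 0.2231.
I(r) = log|p(0)| + (inside sum) = 5.3753 + 0.2231 = 5.5984.
Note: since some zeros are outside |z| ≤ r, the simplified n·log(r) form does NOT apply — only the inside zeros contribute.

I(r) ≈ 5.5984.


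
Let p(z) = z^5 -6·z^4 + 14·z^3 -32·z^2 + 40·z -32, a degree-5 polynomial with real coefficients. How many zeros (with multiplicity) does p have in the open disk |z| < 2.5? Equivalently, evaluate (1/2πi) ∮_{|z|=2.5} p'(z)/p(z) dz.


The zeros of p are: 4, (0 + 2i), (0 - 2i), (1 + 1i), (1 - 1i).
Their magnitudes are: 4, 2, 2, 1.414, 1.414.
Zeros with |z| < R = 2.5: (0 + 2i), (0 - 2i), (1 + 1i), (1 - 1i).
Count = 4.
By the argument principle, (1/2πi) ∮_{|z|=R} p'(z)/p(z) dz equals exactly this count.

Number of zeros inside |z| < 2.5: 4.


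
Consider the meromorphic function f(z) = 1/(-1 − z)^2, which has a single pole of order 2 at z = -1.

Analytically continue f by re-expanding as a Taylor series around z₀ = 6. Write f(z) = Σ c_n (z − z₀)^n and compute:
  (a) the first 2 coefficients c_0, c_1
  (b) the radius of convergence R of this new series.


Let w = z − z₀, so z = z₀ + w.
Then -1 − z = -1 − (z₀ + w) = (-1 − z₀) − w = -7 − w.
f(z) = 1/(-7 − w)^2 = (1/(-7)^2) · (1 − w/(-7))^{−2}.
By the binomial series (1−u)^{−2} = Σ_{n≥0} C(n+1, 1) u^n for |u|<1, with u = w/(-7):
  c_n = C(n+1, 1) / (-7)^(n+2).
  c_0 = 1/(-7)^2 = 1/49.
  c_1 = 2/(-7)^3 = -2/343.
The series is valid for |w/d| < 1, i.e. |z − z₀| < |d|.
Radius of convergence: R = |-1 − z₀| = |-7| = 7 (distance from z₀ to the singularity z = -1).

c_0 = 1/49, c_1 = -2/343; R = 7.


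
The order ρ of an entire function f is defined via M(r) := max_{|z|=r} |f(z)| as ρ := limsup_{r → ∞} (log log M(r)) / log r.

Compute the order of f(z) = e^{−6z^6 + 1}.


|e^{−6z^6 + 1}| = e^{Re(-6·z^6) + 1} ≤ e^{6|z|^6 + 1} = e^{6r^6 + 1} on |z| = r, so ρ ≤ 6. Choosing z on |z|=r so that -6·z^6 is real positive (always possible by picking arg z appropriately) gives |f(z)| = e^{6r^6 + 1}, matching the bound. The additive constant 1 does not affect log log M(r) ~ 6·log r. Hence ρ = 6.
Therefore ρ = 6.

Order ρ = 6.


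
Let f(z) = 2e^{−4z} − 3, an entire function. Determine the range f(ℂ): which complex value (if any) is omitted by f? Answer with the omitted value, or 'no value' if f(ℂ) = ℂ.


Little Picard bounds the complement of f(ℂ) to at most one point.
e^{−4z} is never zero on ℂ, so 2·e^{−4z} takes every value in ℂ ∖ {0}. Adding -3 shifts the range to ℂ ∖ {-3}. Thus f omits exactly the value -3.

Omitted value: -3.


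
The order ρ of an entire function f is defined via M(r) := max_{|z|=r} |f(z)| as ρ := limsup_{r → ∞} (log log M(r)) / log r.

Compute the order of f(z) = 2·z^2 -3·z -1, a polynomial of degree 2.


|f(z)| ≤ Σ|c_k|·r^k = O(r^2) as r → ∞. Polynomial growth is O(e^{r^ε}) for every ε > 0 (since r^2/e^{r^ε} → 0), so ρ ≤ ε for all ε > 0, i.e. ρ = 0. Every nonconstant polynomial has order 0.
Therefore ρ = 0.

Order ρ = 0.


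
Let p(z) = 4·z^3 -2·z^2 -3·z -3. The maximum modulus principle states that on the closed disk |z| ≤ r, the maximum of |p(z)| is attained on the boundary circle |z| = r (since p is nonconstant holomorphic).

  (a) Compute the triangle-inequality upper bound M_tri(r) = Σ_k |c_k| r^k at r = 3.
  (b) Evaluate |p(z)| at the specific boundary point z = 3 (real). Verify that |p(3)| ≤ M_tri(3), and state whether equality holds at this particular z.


Coefficients: c_0 = -3, c_1 = -3, c_2 = -2, c_3 = 4. Radius r = 3.
Part (a). Triangle bound: M_tri(r) = Σ_k |c_k| r^k
  = |-3|·3^0 + |-3|·3^1 + |-2|·3^2 + |4|·3^3
  = 3 + 9 + 18 + 108 = 138.
This bounds M(r) := max_{|z|=r} |p(z)| from above; equality holds iff all terms c_k z^k can be made to align in phase at a single z on |z|=r.
Part (b). At z = 3 (real, on the circle |z| = r):
  p(3) = (-3)·3^0 + (-3)·3^1 + (-2)·3^2 + (4)·3^3 = 78.
  |p(3)| = 78.
Check: |p(3)| = 78 ≤ 138 = M_tri(3). ✓ Equality does not hold at z = 3 (the coefficients have mixed signs, so the terms do not all align in phase there).

M_tri(3) = 138; |p(3)| = 78; equality at z=3: no.


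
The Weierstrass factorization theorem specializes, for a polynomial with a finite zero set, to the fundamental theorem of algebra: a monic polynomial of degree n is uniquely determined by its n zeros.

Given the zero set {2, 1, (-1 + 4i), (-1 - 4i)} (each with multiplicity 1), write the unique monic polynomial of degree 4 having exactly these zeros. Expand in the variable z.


The polynomial is p(z) = ∏_{α ∈ S} (z − α), where S = {2, 1, (-1 + 4i), (-1 - 4i)}.
Expanding the product yields: p(z) = z^4 -z^3 + 13·z^2 -47·z + 34.
Note conjugate pairs combine to real quadratics: (z − (-1+4i))(z − (-1−4i)) = z² + 2z + 17.
The resulting polynomial has degree 4 and real coefficients as required.

p(z) = z^4 -z^3 + 13·z^2 -47·z + 34.


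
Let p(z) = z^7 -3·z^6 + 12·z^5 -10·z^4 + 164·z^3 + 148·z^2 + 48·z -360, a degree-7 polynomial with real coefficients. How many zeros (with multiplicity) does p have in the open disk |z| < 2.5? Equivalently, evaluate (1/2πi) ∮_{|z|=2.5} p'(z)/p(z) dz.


The zeros of p are: (3 + 3i), (3 - 3i), (-1 + 1i), (-1 - 1i), (-1 + 3i), (-1 - 3i), 1.
Their magnitudes are: 4.243, 4.243, 1.414, 1.414, 3.162, 3.162, 1.
Zeros with |z| < R = 2.5: (-1 + 1i), (-1 - 1i), 1.
Count = 3.
By the argument principle, (1/2πi) ∮_{|z|=R} p'(z)/p(z) dz equals exactly this count.

Number of zeros inside |z| < 2.5: 3.


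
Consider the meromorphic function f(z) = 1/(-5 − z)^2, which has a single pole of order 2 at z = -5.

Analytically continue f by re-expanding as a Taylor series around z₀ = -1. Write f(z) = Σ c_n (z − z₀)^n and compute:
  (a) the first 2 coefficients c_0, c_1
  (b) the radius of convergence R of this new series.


Let w = z − z₀, so z = z₀ + w.
Then -5 − z = -5 − (z₀ + w) = (-5 − z₀) − w = -4 − w.
f(z) = 1/(-4 − w)^2 = (1/(-4)^2) · (1 − w/(-4))^{−2}.
By the binomial series (1−u)^{−2} = Σ_{n≥0} C(n+1, 1) u^n for |u|<1, with u = w/(-4):
  c_n = C(n+1, 1) / (-4)^(n+2).
  c_0 = 1/(-4)^2 = 1/16.
  c_1 = 2/(-4)^3 = -1/32.
The series is valid for |w/d| < 1, i.e. |z − z₀| < |d|.
Radius of convergence: R = |-5 − z₀| = |-4| = 4 (distance from z₀ to the singularity z = -5).

c_0 = 1/16, c_1 = -1/32; R = 4.
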